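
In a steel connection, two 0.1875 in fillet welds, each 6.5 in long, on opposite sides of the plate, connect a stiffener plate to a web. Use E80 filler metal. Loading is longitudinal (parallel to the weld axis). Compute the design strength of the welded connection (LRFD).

E80XX → F_EXX = 80 ksi.
Effective throat t_e = 0.707 × 0.1875 = 0.1326 in.
Total length L = 13 in; A_we = 0.1326 × 13 = 1.723 in².
F_nw = 0.6 F_EXX = 0.6 × 80 = 48 ksi.
φR_n = 0.75 × 48 × 1.723 = 62.04 kips.

φR_n ≈ 62 kips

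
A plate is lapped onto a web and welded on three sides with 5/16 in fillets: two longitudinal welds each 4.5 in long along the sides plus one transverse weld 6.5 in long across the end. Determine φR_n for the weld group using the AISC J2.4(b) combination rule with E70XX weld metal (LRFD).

φR_n ≈ 121 kip

E70XX → F_EXX = 70 ksi.
t_e = 0.707 × 0.3125 = 0.2209 in.
R_nwl = 0.6 × 70 × 0.2209 × 9 = 83.51 kip (longitudinal, 2 welds).
R_nwt = 0.6 × 70 × 0.2209 × 6.5 = 60.32 kip (transverse, base value).
(i) R_nwl + R_nwt = 143.8 kip; (ii) 0.85 R_nwl + 1.5 R_nwt = 161.5 kip.
R_n = max = 161.5 kip [governs: (ii)]; φR_n = 121.1 kip.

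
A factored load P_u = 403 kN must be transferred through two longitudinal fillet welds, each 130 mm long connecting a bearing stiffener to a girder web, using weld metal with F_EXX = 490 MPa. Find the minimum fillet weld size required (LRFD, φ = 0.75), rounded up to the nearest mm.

Total weld length L = 260 mm.
Required throat t_e = P_u / (φ × 0.6 F_EXX × L) = 403 / (0.75 × 0.6 × 490 × 260 × 10⁻³) = 7.029 mm.
Required leg w = t_e / 0.707 = 9.943 mm → use 10 mm.

w = 10 mm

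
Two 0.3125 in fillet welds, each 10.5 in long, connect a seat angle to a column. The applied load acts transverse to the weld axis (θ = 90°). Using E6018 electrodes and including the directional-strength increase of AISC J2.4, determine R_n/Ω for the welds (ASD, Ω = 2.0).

R_n/Ω ≈ 125 kips

E60XX → F_EXX = 60 ksi.
t_e = 0.707 × 0.3125 = 0.2209 in; A_we = 0.2209 × 21 = 4.64 in².
Directional factor: 1.0 + 0.5 sin^1.5(90°) = 1.5.
F_nw = 0.6 × 60 × 1.5 = 54 ksi.
R_n/Ω = (54 × 4.64) / 2.0 = 125.3 kips.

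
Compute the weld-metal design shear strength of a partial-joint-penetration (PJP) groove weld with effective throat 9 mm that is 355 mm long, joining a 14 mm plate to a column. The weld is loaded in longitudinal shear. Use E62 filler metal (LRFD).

φR_n ≈ 891 kN

E62XX → F_EXX = 620 MPa.
Effective throat (given) t_e = 9 mm.
A_we = 9 × 355 = 3195 mm².
F_nw = 0.6 F_EXX = 372 MPa.
φR_n = 0.75 × 372 × 3195 × 10⁻³ = 891.4 kN.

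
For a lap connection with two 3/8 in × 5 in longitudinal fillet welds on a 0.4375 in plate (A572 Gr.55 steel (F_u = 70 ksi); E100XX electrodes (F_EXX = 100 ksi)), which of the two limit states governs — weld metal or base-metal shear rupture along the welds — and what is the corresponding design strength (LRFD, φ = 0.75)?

φR_n ≈ 119 kips (weld metal governs)

t_e = 0.707 × 0.375 = 0.2651 in; L = 10 in.
Weld metal: φR_n = 0.75 × 0.6 × 100 × 0.2651 × 10 = 119.3 kips.
Base metal (shear rupture): φR_n = 0.75 × 0.6 × 70 × 0.4375 × 10 = 137.8 kips.
Governing: weld metal.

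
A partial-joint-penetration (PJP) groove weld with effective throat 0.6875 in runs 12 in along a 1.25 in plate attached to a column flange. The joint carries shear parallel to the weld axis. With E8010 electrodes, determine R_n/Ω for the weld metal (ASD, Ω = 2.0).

R_n/Ω ≈ 198 kip

E80XX → F_EXX = 80 ksi.
Effective throat (given) t_e = 0.6875 in.
A_we = 0.6875 × 12 = 8.25 in².
F_nw = 0.6 F_EXX = 48 ksi.
R_n/Ω = (48 × 8.25) / 2.0 = 198 kip.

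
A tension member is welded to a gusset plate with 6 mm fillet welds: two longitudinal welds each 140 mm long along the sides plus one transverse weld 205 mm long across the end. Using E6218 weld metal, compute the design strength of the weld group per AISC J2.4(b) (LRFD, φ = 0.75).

φR_n ≈ 646 kN

E62XX → F_EXX = 620 MPa.
t_e = 0.707 × 6 = 4.242 mm.
R_nwl = 0.6 × 620 × 4.242 × 280 × 10⁻³ = 441.8 kN (longitudinal, 2 welds).
R_nwt = 0.6 × 620 × 4.242 × 205 × 10⁻³ = 323.5 kN (transverse, base value).
(i) R_nwl + R_nwt = 765.3 kN; (ii) 0.85 R_nwl + 1.5 R_nwt = 860.8 kN.
R_n = max = 860.8 kN [governs: (ii)]; φR_n = 645.6 kN.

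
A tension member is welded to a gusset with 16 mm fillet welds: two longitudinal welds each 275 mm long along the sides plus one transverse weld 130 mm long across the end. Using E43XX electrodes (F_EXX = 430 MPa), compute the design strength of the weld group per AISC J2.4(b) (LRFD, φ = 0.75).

t_e = 0.707 × 16 = 11.31 mm.
R_nwl = 0.6 × 430 × 11.31 × 550 × 10⁻³ = 1605 kN (longitudinal, 2 welds).
R_nwt = 0.6 × 430 × 11.31 × 130 × 10⁻³ = 379.4 kN (transverse, base value).
(i) R_nwl + R_nwt = 1985 kN; (ii) 0.85 R_nwl + 1.5 R_nwt = 1934 kN.
R_n = max = 1985 kN [governs: (i)]; φR_n = 1488 kN.

φR_n ≈ 1490 kN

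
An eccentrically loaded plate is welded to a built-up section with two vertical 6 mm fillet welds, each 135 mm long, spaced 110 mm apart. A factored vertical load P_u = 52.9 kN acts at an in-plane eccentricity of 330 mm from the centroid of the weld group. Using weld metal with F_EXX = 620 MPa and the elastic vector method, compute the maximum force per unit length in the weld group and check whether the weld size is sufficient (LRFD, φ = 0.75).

Total weld length L_w = 270 mm. Treat welds as unit-width lines.
Polar moment about centroid: J = 2[d³/12 + d(b/2)²] = 2[135³/12 + 135×55²] = 1227000 mm³.
Direct shear f_v = P/L_w = 52.9×10³ / 270 = 195.9 N/mm (vertical).
Torsion M = P·e = 52.9×10³ × 330 = 17457000 N·mm.
Critical point at (x, y) = (55, 67.5) from centroid. f_tx = M·y/J = 960.5 N/mm; f_ty = M·x/J = 782.6 N/mm.
Resultant f_max = √[f_tx² + (f_v + f_ty)²] = √[960.5² + (195.9 + 782.6)²] = 1371 N/mm.
Capacity per unit length: φr_n = 0.75 × 0.6 × 620 × (0.707 × 6) = 1184 N/mm.
1371 > 1184 → NOT adequate.

f_max ≈ 1370 N/mm; NOT adequate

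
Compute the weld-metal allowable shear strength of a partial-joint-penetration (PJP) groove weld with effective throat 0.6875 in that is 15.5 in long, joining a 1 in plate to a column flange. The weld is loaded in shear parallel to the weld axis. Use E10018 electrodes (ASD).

R_n/Ω ≈ 320 kips

E100XX → F_EXX = 100 ksi.
Effective throat (given) t_e = 0.6875 in.
A_we = 0.6875 × 15.5 = 10.66 in².
F_nw = 0.6 F_EXX = 60 ksi.
R_n/Ω = (60 × 10.66) / 2.0 = 319.7 kips.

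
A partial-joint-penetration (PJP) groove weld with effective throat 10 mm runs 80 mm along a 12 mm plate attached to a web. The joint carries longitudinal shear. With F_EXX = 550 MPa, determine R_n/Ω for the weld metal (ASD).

Effective throat (given) t_e = 10 mm.
A_we = 10 × 80 = 800 mm².
F_nw = 0.6 F_EXX = 330 MPa.
R_n/Ω = (330 × 800) / 2.0 × 10⁻³ = 132 kN.

R_n/Ω ≈ 132 kN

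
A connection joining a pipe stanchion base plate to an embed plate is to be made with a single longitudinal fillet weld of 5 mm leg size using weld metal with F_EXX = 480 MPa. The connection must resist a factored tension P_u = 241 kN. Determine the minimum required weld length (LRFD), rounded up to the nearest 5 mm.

L = 320 mm

Throat t_e = 0.707 × 5 = 3.535 mm.
φr_n = 0.75 × 0.6 × 480 × 3.535 × 10⁻³ = 0.7636 kN/mm.
L_req = P_u / φr_n = 241 / 0.7636 = 315.6 mm total.
Round up → use L = 320 mm.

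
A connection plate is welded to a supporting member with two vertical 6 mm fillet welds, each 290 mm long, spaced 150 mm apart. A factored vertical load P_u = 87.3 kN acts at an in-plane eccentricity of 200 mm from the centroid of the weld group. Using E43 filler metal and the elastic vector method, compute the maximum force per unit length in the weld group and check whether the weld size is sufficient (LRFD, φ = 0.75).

f_max ≈ 477 N/mm; adequate

E43XX → F_EXX = 430 MPa.
Total weld length L_w = 580 mm. Treat welds as unit-width lines.
Polar moment about centroid: J = 2[d³/12 + d(b/2)²] = 2[290³/12 + 290×75²] = 7327000 mm³.
Direct shear f_v = P/L_w = 87.3×10³ / 580 = 150.5 N/mm (vertical).
Torsion M = P·e = 87.3×10³ × 200 = 17460000 N·mm.
Critical point at (x, y) = (75, 145) from centroid. f_tx = M·y/J = 345.5 N/mm; f_ty = M·x/J = 178.7 N/mm.
Resultant f_max = √[f_tx² + (f_v + f_ty)²] = √[345.5² + (150.5 + 178.7)²] = 477.3 N/mm.
Capacity per unit length: φr_n = 0.75 × 0.6 × 430 × (0.707 × 6) = 820.8 N/mm.
477.3 ≤ 820.8 → adequate.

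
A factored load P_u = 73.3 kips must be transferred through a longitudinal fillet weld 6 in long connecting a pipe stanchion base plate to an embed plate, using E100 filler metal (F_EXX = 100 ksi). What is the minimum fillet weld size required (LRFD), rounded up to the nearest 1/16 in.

Total weld length L = 6 in.
Required throat t_e = P_u / (φ × 0.6 F_EXX × L) = 73.3 / (0.75 × 0.6 × 100 × 6) = 0.2715 in.
Required leg w = t_e / 0.707 = 0.384 in → use 7/16 in.

w = 7/16 in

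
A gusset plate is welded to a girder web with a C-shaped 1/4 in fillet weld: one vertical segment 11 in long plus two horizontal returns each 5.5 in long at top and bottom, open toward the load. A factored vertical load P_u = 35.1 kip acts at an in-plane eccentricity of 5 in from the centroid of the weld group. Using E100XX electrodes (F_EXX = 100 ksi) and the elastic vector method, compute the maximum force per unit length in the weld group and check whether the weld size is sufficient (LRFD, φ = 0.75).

Total weld length L_w = 22 in. Treat welds as unit-width lines.
Centroid: x̄ = 2×5.5×2.75 / 22 = 1.375 in from the vertical weld.
Polar moment about centroid: J = I_x + I_y = [11³/12 + 2×5.5×5.5²] + [11×1.375² + 2(5.5³/12 + 5.5×1.375²)] = 513 in³.
Direct shear f_v = P/L_w = 35.1 / 22 = 1.595 kip/in (vertical).
Torsion M = P·e = 35.1 × 5 = 175.5 kip·in.
Critical point at (x, y) = (4.125, 5.5) from centroid. f_tx = M·y/J = 1.882 kip/in; f_ty = M·x/J = 1.411 kip/in.
Resultant f_max = √[f_tx² + (f_v + f_ty)²] = √[1.882² + (1.595 + 1.411)²] = 3.547 kip/in.
Capacity per unit length: φr_n = 0.75 × 0.6 × 100 × (0.707 × 0.25) = 7.954 kip/in.
3.547 ≤ 7.954 → adequate.

f_max ≈ 3.55 kip/in; adequate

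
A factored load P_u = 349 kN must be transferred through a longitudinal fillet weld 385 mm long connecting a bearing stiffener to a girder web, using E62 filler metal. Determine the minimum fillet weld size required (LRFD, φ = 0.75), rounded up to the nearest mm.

E62XX → F_EXX = 620 MPa.
Total weld length L = 385 mm.
Required throat t_e = P_u / (φ × 0.6 F_EXX × L) = 349 / (0.75 × 0.6 × 620 × 385 × 10⁻³) = 3.249 mm.
Required leg w = t_e / 0.707 = 4.596 mm → use 5 mm.

w = 5 mm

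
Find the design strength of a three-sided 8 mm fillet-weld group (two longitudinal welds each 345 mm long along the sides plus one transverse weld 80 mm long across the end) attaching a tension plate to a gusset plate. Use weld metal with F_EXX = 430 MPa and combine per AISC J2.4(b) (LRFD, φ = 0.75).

φR_n ≈ 843 kN

t_e = 0.707 × 8 = 5.656 mm.
R_nwl = 0.6 × 430 × 5.656 × 690 × 10⁻³ = 1007 kN (longitudinal, 2 welds).
R_nwt = 0.6 × 430 × 5.656 × 80 × 10⁻³ = 116.7 kN (transverse, base value).
(i) R_nwl + R_nwt = 1124 kN; (ii) 0.85 R_nwl + 1.5 R_nwt = 1031 kN.
R_n = max = 1124 kN [governs: (i)]; φR_n = 842.7 kN.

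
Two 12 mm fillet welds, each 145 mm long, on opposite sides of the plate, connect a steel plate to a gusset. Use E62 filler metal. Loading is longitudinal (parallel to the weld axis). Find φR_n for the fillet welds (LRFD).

φR_n ≈ 686 kN

E62XX → F_EXX = 620 MPa.
Effective throat t_e = 0.707 × 12 = 8.484 mm.
Total length L = 290 mm; A_we = 8.484 × 290 = 2460 mm².
F_nw = 0.6 F_EXX = 0.6 × 620 = 372 MPa.
φR_n = 0.75 × 372 × 2460 × 10⁻³ = 686.4 kN.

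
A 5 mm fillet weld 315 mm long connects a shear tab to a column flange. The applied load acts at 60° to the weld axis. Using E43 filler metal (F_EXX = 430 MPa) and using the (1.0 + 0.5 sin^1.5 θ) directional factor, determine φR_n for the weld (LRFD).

t_e = 0.707 × 5 = 3.535 mm; A_we = 3.535 × 315 = 1114 mm².
Directional factor: 1.0 + 0.5 sin^1.5(60°) = 1.403.
F_nw = 0.6 × 430 × 1.403 = 362 MPa.
φR_n = 0.75 × 362 × 1114 × 10⁻³ = 302.3 kN.

φR_n ≈ 302 kN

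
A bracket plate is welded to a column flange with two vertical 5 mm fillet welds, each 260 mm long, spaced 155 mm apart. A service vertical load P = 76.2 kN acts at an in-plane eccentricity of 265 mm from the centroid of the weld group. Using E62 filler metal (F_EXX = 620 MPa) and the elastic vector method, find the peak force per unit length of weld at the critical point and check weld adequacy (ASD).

f_max ≈ 593 N/mm; adequate

Total weld length L_w = 520 mm. Treat welds as unit-width lines.
Polar moment about centroid: J = 2[d³/12 + d(b/2)²] = 2[260³/12 + 260×77.5²] = 6053000 mm³.
Direct shear f_v = P/L_w = 76.2×10³ / 520 = 146.5 N/mm (vertical).
Torsion M = P·e = 76.2×10³ × 265 = 20193000 N·mm.
Critical point at (x, y) = (77.5, 130) from centroid. f_tx = M·y/J = 433.7 N/mm; f_ty = M·x/J = 258.6 N/mm.
Resultant f_max = √[f_tx² + (f_v + f_ty)²] = √[433.7² + (146.5 + 258.6)²] = 593.5 N/mm.
Capacity per unit length: r_n/Ω = (1/2.0) × 0.6 × 620 × (0.707 × 5) = 657.5 N/mm.
593.5 ≤ 657.5 → adequate.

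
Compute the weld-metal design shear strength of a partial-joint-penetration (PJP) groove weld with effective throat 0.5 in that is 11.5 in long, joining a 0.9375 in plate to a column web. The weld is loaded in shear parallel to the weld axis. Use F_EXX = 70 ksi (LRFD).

Effective throat (given) t_e = 0.5 in.
A_we = 0.5 × 11.5 = 5.75 in².
F_nw = 0.6 F_EXX = 42 ksi.
φR_n = 0.75 × 42 × 5.75 = 181.1 kips.

φR_n ≈ 181 kips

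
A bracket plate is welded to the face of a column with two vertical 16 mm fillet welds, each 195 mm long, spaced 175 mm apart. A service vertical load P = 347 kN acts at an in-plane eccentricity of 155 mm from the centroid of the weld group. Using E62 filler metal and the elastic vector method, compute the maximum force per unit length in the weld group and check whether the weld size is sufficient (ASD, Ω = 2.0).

f_max ≈ 2360 N/mm; NOT adequate

E62XX → F_EXX = 620 MPa.
Total weld length L_w = 390 mm. Treat welds as unit-width lines.
Polar moment about centroid: J = 2[d³/12 + d(b/2)²] = 2[195³/12 + 195×87.5²] = 4222000 mm³.
Direct shear f_v = P/L_w = 347×10³ / 390 = 889.7 N/mm (vertical).
Torsion M = P·e = 347×10³ × 155 = 53785000 N·mm.
Critical point at (x, y) = (87.5, 97.5) from centroid. f_tx = M·y/J = 1242 N/mm; f_ty = M·x/J = 1115 N/mm.
Resultant f_max = √[f_tx² + (f_v + f_ty)²] = √[1242² + (889.7 + 1115)²] = 2358 N/mm.
Capacity per unit length: r_n/Ω = (1/2.0) × 0.6 × 620 × (0.707 × 16) = 2104 N/mm.
2358 > 2104 → NOT adequate.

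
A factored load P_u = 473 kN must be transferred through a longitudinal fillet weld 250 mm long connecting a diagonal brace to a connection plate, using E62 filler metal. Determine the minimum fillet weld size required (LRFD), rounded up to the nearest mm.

E62XX → F_EXX = 620 MPa.
Total weld length L = 250 mm.
Required throat t_e = P_u / (φ × 0.6 F_EXX × L) = 473 / (0.75 × 0.6 × 620 × 250 × 10⁻³) = 6.781 mm.
Required leg w = t_e / 0.707 = 9.592 mm → use 10 mm.

w = 10 mm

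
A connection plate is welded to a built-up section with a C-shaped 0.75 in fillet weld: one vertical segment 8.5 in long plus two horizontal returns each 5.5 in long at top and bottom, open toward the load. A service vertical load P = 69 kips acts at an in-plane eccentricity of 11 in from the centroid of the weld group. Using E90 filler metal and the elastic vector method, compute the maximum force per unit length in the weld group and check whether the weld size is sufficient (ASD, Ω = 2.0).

E90XX → F_EXX = 90 ksi.
Total weld length L_w = 19.5 in. Treat welds as unit-width lines.
Centroid: x̄ = 2×5.5×2.75 / 19.5 = 1.551 in from the vertical weld.
Polar moment about centroid: J = I_x + I_y = [8.5³/12 + 2×5.5×4.25²] + [8.5×1.551² + 2(5.5³/12 + 5.5×1.199²)] = 313.9 in³.
Direct shear f_v = P/L_w = 69 / 19.5 = 3.538 kip/in (vertical).
Torsion M = P·e = 69 × 11 = 759 kip·in.
Critical point at (x, y) = (3.949, 4.25) from centroid. f_tx = M·y/J = 10.28 kip/in; f_ty = M·x/J = 9.549 kip/in.
Resultant f_max = √[f_tx² + (f_v + f_ty)²] = √[10.28² + (3.538 + 9.549)²] = 16.64 kip/in.
Capacity per unit length: r_n/Ω = (1/2.0) × 0.6 × 90 × (0.707 × 0.75) = 14.32 kip/in.
16.64 > 14.32 → NOT adequate.

f_max ≈ 16.6 kip/in; NOT adequate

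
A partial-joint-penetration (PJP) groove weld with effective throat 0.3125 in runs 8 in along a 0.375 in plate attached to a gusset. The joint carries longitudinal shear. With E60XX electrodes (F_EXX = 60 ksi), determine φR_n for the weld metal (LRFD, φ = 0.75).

φR_n ≈ 67.5 kip

Effective throat (given) t_e = 0.3125 in.
A_we = 0.3125 × 8 = 2.5 in².
F_nw = 0.6 F_EXX = 36 ksi.
φR_n = 0.75 × 36 × 2.5 = 67.5 kip.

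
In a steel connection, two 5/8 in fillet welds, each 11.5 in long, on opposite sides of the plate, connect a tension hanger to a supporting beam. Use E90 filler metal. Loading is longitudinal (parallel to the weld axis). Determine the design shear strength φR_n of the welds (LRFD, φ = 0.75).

E90XX → F_EXX = 90 ksi.
Effective throat t_e = 0.707 × 0.625 = 0.4419 in.
Total length L = 23 in; A_we = 0.4419 × 23 = 10.16 in².
F_nw = 0.6 F_EXX = 0.6 × 90 = 54 ksi.
φR_n = 0.75 × 54 × 10.16 = 411.6 kip.

φR_n ≈ 412 kip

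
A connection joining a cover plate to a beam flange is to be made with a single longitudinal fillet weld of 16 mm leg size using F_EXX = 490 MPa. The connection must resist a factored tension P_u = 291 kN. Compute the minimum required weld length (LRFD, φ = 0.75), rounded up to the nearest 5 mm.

L = 120 mm

Throat t_e = 0.707 × 16 = 11.31 mm.
φr_n = 0.75 × 0.6 × 490 × 11.31 × 10⁻³ = 2.494 kN/mm.
L_req = P_u / φr_n = 291 / 2.494 = 116.7 mm total.
Round up → use L = 120 mm.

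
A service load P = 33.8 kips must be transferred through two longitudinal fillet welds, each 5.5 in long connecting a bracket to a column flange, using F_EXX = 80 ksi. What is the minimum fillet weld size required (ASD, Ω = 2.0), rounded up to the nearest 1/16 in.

w = 3/16 in

Total weld length L = 11 in.
Required throat t_e = P × Ω / (0.6 F_EXX × L) = 33.8 × 2.0 / (0.6 × 80 × 11) = 0.128 in.
Required leg w = t_e / 0.707 = 0.1811 in → use 3/16 in.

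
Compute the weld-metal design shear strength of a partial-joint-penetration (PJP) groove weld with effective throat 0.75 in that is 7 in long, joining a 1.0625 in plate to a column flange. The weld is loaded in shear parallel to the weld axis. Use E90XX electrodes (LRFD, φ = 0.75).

E90XX → F_EXX = 90 ksi.
Effective throat (given) t_e = 0.75 in.
A_we = 0.75 × 7 = 5.25 in².
F_nw = 0.6 F_EXX = 54 ksi.
φR_n = 0.75 × 54 × 5.25 = 212.6 kip.

φR_n ≈ 213 kip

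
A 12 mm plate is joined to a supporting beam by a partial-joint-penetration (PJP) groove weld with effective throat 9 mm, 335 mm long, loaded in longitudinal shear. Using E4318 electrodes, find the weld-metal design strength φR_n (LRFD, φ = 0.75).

E43XX → F_EXX = 430 MPa.
Effective throat (given) t_e = 9 mm.
A_we = 9 × 335 = 3015 mm².
F_nw = 0.6 F_EXX = 258 MPa.
φR_n = 0.75 × 258 × 3015 × 10⁻³ = 583.4 kN.

φR_n ≈ 583 kN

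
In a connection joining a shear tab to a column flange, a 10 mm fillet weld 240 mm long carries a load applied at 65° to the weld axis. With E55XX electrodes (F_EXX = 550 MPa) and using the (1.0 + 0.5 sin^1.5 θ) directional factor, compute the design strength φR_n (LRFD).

φR_n ≈ 601 kN

t_e = 0.707 × 10 = 7.07 mm; A_we = 7.07 × 240 = 1697 mm².
Directional factor: 1.0 + 0.5 sin^1.5(65°) = 1.431.
F_nw = 0.6 × 550 × 1.431 = 472.4 MPa.
φR_n = 0.75 × 472.4 × 1697 × 10⁻³ = 601.1 kN.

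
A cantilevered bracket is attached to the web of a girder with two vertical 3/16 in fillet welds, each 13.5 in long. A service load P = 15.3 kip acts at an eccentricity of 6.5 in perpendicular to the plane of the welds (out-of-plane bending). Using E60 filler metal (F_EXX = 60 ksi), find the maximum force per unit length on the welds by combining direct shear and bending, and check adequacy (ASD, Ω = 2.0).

L_w = 2 × 13.5 = 27 in; section modulus (unit throat) S = 2 × L²/6 = 60.75 in².
Direct shear f_v = P/L_w = 15.3/27 = 0.5667 kip/in.
Moment M = P × e = 15.3 × 6.5 = 99.45 kip·in; bending f_b = M/S = 1.637 kip/in.
f_max = √(f_v² + f_b²) = √(0.5667² + 1.637²) = 1.732 kip/in.
r_n/Ω = (1/2.0) × 0.6 × 60 × (0.707 × 0.1875) = 2.386 kip/in → adequate.

f_max ≈ 1.73 kip/in; adequate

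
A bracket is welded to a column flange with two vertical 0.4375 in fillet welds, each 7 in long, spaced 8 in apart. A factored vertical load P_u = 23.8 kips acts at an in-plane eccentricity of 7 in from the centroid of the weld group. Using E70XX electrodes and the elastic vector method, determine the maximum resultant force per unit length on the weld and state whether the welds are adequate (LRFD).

E70XX → F_EXX = 70 ksi.
Total weld length L_w = 14 in. Treat welds as unit-width lines.
Polar moment about centroid: J = 2[d³/12 + d(b/2)²] = 2[7³/12 + 7×4²] = 281.2 in³.
Direct shear f_v = P/L_w = 23.8 / 14 = 1.7 kip/in (vertical).
Torsion M = P·e = 23.8 × 7 = 166.6 kip·in.
Critical point at (x, y) = (4, 3.5) from centroid. f_tx = M·y/J = 2.074 kip/in; f_ty = M·x/J = 2.37 kip/in.
Resultant f_max = √[f_tx² + (f_v + f_ty)²] = √[2.074² + (1.7 + 2.37)²] = 4.568 kip/in.
Capacity per unit length: φr_n = 0.75 × 0.6 × 70 × (0.707 × 0.4375) = 9.743 kip/in.
4.568 ≤ 9.743 → adequate.

f_max ≈ 4.57 kip/in; adequate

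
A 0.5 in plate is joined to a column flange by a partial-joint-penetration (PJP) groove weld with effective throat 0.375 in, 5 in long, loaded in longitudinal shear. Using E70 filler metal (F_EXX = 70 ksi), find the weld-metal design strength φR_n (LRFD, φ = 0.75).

Effective throat (given) t_e = 0.375 in.
A_we = 0.375 × 5 = 1.875 in².
F_nw = 0.6 F_EXX = 42 ksi.
φR_n = 0.75 × 42 × 1.875 = 59.06 kips.

φR_n ≈ 59.1 kips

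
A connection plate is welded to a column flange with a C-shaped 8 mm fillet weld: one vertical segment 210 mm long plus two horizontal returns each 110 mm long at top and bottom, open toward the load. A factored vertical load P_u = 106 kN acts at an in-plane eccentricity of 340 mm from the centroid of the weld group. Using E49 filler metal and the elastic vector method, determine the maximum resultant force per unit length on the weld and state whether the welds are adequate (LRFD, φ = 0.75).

f_max ≈ 1450 N/mm; NOT adequate

E49XX → F_EXX = 490 MPa.
Total weld length L_w = 430 mm. Treat welds as unit-width lines.
Centroid: x̄ = 2×110×55 / 430 = 28.14 mm from the vertical weld.
Polar moment about centroid: J = I_x + I_y = [210³/12 + 2×110×105²] + [210×28.14² + 2(110³/12 + 110×26.86²)] = 3744000 mm³.
Direct shear f_v = P/L_w = 106×10³ / 430 = 246.5 N/mm (vertical).
Torsion M = P·e = 106×10³ × 340 = 36040000 N·mm.
Critical point at (x, y) = (81.86, 105) from centroid. f_tx = M·y/J = 1011 N/mm; f_ty = M·x/J = 788 N/mm.
Resultant f_max = √[f_tx² + (f_v + f_ty)²] = √[1011² + (246.5 + 788)²] = 1446 N/mm.
Capacity per unit length: φr_n = 0.75 × 0.6 × 490 × (0.707 × 8) = 1247 N/mm.
1446 > 1247 → NOT adequate.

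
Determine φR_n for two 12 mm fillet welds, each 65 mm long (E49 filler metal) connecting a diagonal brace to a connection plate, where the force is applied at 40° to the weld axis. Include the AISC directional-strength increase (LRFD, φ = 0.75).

E49XX → F_EXX = 490 MPa.
t_e = 0.707 × 12 = 8.484 mm; A_we = 8.484 × 130 = 1103 mm².
Directional factor: 1.0 + 0.5 sin^1.5(40°) = 1.258.
F_nw = 0.6 × 490 × 1.258 = 369.8 MPa.
φR_n = 0.75 × 369.8 × 1103 × 10⁻³ = 305.9 kN.

φR_n ≈ 306 kN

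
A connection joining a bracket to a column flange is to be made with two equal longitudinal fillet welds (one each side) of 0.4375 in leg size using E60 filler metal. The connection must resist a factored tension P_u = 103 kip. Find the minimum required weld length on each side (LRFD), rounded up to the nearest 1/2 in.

E60XX → F_EXX = 60 ksi.
Throat t_e = 0.707 × 0.4375 = 0.3093 in.
φr_n = 0.75 × 0.6 × 60 × 0.3093 = 8.351 kip/in.
L_req = P_u / φr_n = 103 / 8.351 = 12.33 in total.
Per side: 12.33 / 2 = 6.167 in.
Round up → use L = 6.5 in on each side.

L = 6.5 in on each side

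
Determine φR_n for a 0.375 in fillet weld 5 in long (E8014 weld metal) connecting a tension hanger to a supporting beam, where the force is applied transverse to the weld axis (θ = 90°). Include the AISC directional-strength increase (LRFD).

φR_n ≈ 71.6 kip

E80XX → F_EXX = 80 ksi.
t_e = 0.707 × 0.375 = 0.2651 in; A_we = 0.2651 × 5 = 1.326 in².
Directional factor: 1.0 + 0.5 sin^1.5(90°) = 1.5.
F_nw = 0.6 × 80 × 1.5 = 72 ksi.
φR_n = 0.75 × 72 × 1.326 = 71.58 kip.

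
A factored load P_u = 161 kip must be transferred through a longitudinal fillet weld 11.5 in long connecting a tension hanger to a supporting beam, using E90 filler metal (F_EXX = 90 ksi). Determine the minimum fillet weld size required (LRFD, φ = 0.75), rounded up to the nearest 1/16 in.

Total weld length L = 11.5 in.
Required throat t_e = P_u / (φ × 0.6 F_EXX × L) = 161 / (0.75 × 0.6 × 90 × 11.5) = 0.3457 in.
Required leg w = t_e / 0.707 = 0.4889 in → use 1/2 in.

w = 1/2 in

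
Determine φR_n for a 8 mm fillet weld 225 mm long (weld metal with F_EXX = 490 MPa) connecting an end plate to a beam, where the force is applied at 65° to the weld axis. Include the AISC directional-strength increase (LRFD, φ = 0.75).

t_e = 0.707 × 8 = 5.656 mm; A_we = 5.656 × 225 = 1273 mm².
Directional factor: 1.0 + 0.5 sin^1.5(65°) = 1.431.
F_nw = 0.6 × 490 × 1.431 = 420.8 MPa.
φR_n = 0.75 × 420.8 × 1273 × 10⁻³ = 401.7 kN.

φR_n ≈ 402 kN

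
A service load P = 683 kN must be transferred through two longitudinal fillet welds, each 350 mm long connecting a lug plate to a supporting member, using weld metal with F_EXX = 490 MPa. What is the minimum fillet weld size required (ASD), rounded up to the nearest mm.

Total weld length L = 700 mm.
Required throat t_e = P × Ω / (0.6 F_EXX × L) = 683 × 2.0 / (0.6 × 490 × 700 × 10⁻³) = 6.638 mm.
Required leg w = t_e / 0.707 = 9.388 mm → use 10 mm.

w = 10 mm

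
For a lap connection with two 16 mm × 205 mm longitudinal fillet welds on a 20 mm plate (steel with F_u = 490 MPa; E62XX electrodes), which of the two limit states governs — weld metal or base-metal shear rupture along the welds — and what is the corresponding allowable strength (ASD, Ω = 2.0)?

R_n/Ω ≈ 863 kN (weld metal governs)

E62XX → F_EXX = 620 MPa.
t_e = 0.707 × 16 = 11.31 mm; L = 410 mm.
Weld metal: R_n/Ω = (1/2.0) × 0.6 × 620 × 11.31 × 410 × 10⁻³ = 862.7 kN.
Base metal (shear rupture): R_n/Ω = (1/2.0) × 0.6 × 490 × 20 × 410 × 10⁻³ = 1205 kN.
Governing: weld metal.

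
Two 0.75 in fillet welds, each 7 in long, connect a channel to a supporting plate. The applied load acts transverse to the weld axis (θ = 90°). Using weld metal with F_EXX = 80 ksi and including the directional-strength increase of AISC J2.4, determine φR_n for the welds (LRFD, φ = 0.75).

t_e = 0.707 × 0.75 = 0.5302 in; A_we = 0.5302 × 14 = 7.423 in².
Directional factor: 1.0 + 0.5 sin^1.5(90°) = 1.5.
F_nw = 0.6 × 80 × 1.5 = 72 ksi.
φR_n = 0.75 × 72 × 7.423 = 400.9 kip.

φR_n ≈ 401 kip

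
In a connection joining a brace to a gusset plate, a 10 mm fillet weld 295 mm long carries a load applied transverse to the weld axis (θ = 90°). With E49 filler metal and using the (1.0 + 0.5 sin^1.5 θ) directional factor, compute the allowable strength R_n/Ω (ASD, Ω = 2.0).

E49XX → F_EXX = 490 MPa.
t_e = 0.707 × 10 = 7.07 mm; A_we = 7.07 × 295 = 2086 mm².
Directional factor: 1.0 + 0.5 sin^1.5(90°) = 1.5.
F_nw = 0.6 × 490 × 1.5 = 441 MPa.
R_n/Ω = (441 × 2086) / 2.0 × 10⁻³ = 459.9 kN.

R_n/Ω ≈ 460 kN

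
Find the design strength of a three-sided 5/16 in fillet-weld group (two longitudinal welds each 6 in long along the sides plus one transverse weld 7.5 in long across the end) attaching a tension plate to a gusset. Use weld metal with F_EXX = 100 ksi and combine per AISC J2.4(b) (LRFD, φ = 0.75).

t_e = 0.707 × 0.3125 = 0.2209 in.
R_nwl = 0.6 × 100 × 0.2209 × 12 = 159.1 kips (longitudinal, 2 welds).
R_nwt = 0.6 × 100 × 0.2209 × 7.5 = 99.42 kips (transverse, base value).
(i) R_nwl + R_nwt = 258.5 kips; (ii) 0.85 R_nwl + 1.5 R_nwt = 284.3 kips.
R_n = max = 284.3 kips [governs: (ii)]; φR_n = 213.3 kips.

φR_n ≈ 213 kips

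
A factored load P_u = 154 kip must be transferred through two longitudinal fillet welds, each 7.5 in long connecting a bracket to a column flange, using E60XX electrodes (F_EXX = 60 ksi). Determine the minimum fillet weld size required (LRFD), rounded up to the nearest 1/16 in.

Total weld length L = 15 in.
Required throat t_e = P_u / (φ × 0.6 F_EXX × L) = 154 / (0.75 × 0.6 × 60 × 15) = 0.3802 in.
Required leg w = t_e / 0.707 = 0.5378 in → use 9/16 in.

w = 9/16 in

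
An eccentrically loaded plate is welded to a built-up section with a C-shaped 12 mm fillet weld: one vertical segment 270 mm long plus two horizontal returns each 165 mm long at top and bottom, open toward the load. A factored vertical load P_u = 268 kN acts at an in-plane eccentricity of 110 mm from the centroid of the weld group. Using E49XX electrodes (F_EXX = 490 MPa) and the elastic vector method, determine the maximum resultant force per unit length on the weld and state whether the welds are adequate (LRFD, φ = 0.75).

f_max ≈ 924 N/mm; adequate

Total weld length L_w = 600 mm. Treat welds as unit-width lines.
Centroid: x̄ = 2×165×82.5 / 600 = 45.38 mm from the vertical weld.
Polar moment about centroid: J = I_x + I_y = [270³/12 + 2×165×135²] + [270×45.38² + 2(165³/12 + 165×37.12²)] = 9414000 mm³.
Direct shear f_v = P/L_w = 268×10³ / 600 = 446.7 N/mm (vertical).
Torsion M = P·e = 268×10³ × 110 = 29480000 N·mm.
Critical point at (x, y) = (119.6, 135) from centroid. f_tx = M·y/J = 422.8 N/mm; f_ty = M·x/J = 374.6 N/mm.
Resultant f_max = √[f_tx² + (f_v + f_ty)²] = √[422.8² + (446.7 + 374.6)²] = 923.7 N/mm.
Capacity per unit length: φr_n = 0.75 × 0.6 × 490 × (0.707 × 12) = 1871 N/mm.
923.7 ≤ 1871 → adequate.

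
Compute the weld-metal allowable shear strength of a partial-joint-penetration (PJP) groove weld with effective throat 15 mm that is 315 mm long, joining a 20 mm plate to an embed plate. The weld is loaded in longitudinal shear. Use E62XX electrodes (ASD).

E62XX → F_EXX = 620 MPa.
Effective throat (given) t_e = 15 mm.
A_we = 15 × 315 = 4725 mm².
F_nw = 0.6 F_EXX = 372 MPa.
R_n/Ω = (372 × 4725) / 2.0 × 10⁻³ = 878.9 kN.

R_n/Ω ≈ 879 kN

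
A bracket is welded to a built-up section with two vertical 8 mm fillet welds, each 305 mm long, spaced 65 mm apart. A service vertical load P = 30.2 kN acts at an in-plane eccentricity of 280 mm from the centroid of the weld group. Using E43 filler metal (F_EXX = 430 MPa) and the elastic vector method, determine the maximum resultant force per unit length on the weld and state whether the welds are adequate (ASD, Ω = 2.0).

Total weld length L_w = 610 mm. Treat welds as unit-width lines.
Polar moment about centroid: J = 2[d³/12 + d(b/2)²] = 2[305³/12 + 305×32.5²] = 5373000 mm³.
Direct shear f_v = P/L_w = 30.2×10³ / 610 = 49.51 N/mm (vertical).
Torsion M = P·e = 30.2×10³ × 280 = 8456000 N·mm.
Critical point at (x, y) = (32.5, 152.5) from centroid. f_tx = M·y/J = 240 N/mm; f_ty = M·x/J = 51.15 N/mm.
Resultant f_max = √[f_tx² + (f_v + f_ty)²] = √[240² + (49.51 + 51.15)²] = 260.3 N/mm.
Capacity per unit length: r_n/Ω = (1/2.0) × 0.6 × 430 × (0.707 × 8) = 729.6 N/mm.
260.3 ≤ 729.6 → adequate.

f_max ≈ 260 N/mm; adequate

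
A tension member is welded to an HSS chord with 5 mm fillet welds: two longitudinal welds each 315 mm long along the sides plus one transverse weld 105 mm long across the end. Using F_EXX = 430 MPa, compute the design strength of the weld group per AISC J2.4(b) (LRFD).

t_e = 0.707 × 5 = 3.535 mm.
R_nwl = 0.6 × 430 × 3.535 × 630 × 10⁻³ = 574.6 kN (longitudinal, 2 welds).
R_nwt = 0.6 × 430 × 3.535 × 105 × 10⁻³ = 95.76 kN (transverse, base value).
(i) R_nwl + R_nwt = 670.3 kN; (ii) 0.85 R_nwl + 1.5 R_nwt = 632 kN.
R_n = max = 670.3 kN [governs: (i)]; φR_n = 502.8 kN.

φR_n ≈ 503 kN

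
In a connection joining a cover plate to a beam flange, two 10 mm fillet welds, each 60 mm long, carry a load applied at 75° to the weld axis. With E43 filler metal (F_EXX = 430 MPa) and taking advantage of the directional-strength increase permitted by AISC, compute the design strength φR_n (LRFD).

φR_n ≈ 242 kN

t_e = 0.707 × 10 = 7.07 mm; A_we = 7.07 × 120 = 848.4 mm².
Directional factor: 1.0 + 0.5 sin^1.5(75°) = 1.475.
F_nw = 0.6 × 430 × 1.475 = 380.5 MPa.
φR_n = 0.75 × 380.5 × 848.4 × 10⁻³ = 242.1 kN.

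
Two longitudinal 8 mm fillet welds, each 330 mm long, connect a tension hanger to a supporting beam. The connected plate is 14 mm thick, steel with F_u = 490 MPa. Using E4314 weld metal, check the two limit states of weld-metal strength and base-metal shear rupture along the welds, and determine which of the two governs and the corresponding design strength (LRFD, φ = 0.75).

φR_n ≈ 722 kN (weld metal governs)

E43XX → F_EXX = 430 MPa.
t_e = 0.707 × 8 = 5.656 mm; L = 660 mm.
Weld metal: φR_n = 0.75 × 0.6 × 430 × 5.656 × 660 × 10⁻³ = 722.3 kN.
Base metal (shear rupture): φR_n = 0.75 × 0.6 × 490 × 14 × 660 × 10⁻³ = 2037 kN.
Governing: weld metal.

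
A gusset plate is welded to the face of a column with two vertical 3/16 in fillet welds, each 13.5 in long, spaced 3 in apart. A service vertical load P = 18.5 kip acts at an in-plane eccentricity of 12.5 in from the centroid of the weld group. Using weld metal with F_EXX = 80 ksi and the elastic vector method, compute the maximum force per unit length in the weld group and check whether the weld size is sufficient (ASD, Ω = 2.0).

Total weld length L_w = 27 in. Treat welds as unit-width lines.
Polar moment about centroid: J = 2[d³/12 + d(b/2)²] = 2[13.5³/12 + 13.5×1.5²] = 470.8 in³.
Direct shear f_v = P/L_w = 18.5 / 27 = 0.6852 kip/in (vertical).
Torsion M = P·e = 18.5 × 12.5 = 231.25 kip·in.
Critical point at (x, y) = (1.5, 6.75) from centroid. f_tx = M·y/J = 3.315 kip/in; f_ty = M·x/J = 0.7368 kip/in.
Resultant f_max = √[f_tx² + (f_v + f_ty)²] = √[3.315² + (0.6852 + 0.7368)²] = 3.607 kip/in.
Capacity per unit length: r_n/Ω = (1/2.0) × 0.6 × 80 × (0.707 × 0.1875) = 3.181 kip/in.
3.607 > 3.181 → NOT adequate.

f_max ≈ 3.61 kip/in; NOT adequate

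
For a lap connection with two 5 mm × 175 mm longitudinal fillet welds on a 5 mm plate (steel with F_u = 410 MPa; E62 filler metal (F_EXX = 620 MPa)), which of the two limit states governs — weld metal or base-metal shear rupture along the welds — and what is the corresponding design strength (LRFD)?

t_e = 0.707 × 5 = 3.535 mm; L = 350 mm.
Weld metal: φR_n = 0.75 × 0.6 × 620 × 3.535 × 350 × 10⁻³ = 345.2 kN.
Base metal (shear rupture): φR_n = 0.75 × 0.6 × 410 × 5 × 350 × 10⁻³ = 322.9 kN.
Governing: base-metal shear rupture.

φR_n ≈ 323 kN (base-metal shear rupture governs)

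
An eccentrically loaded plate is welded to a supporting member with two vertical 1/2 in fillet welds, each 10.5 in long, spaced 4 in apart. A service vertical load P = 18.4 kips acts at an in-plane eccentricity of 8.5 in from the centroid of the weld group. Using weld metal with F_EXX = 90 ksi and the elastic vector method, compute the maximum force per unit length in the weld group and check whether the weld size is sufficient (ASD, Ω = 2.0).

Total weld length L_w = 21 in. Treat welds as unit-width lines.
Polar moment about centroid: J = 2[d³/12 + d(b/2)²] = 2[10.5³/12 + 10.5×2²] = 276.9 in³.
Direct shear f_v = P/L_w = 18.4 / 21 = 0.8762 kip/in (vertical).
Torsion M = P·e = 18.4 × 8.5 = 156.4 kip·in.
Critical point at (x, y) = (2, 5.25) from centroid. f_tx = M·y/J = 2.965 kip/in; f_ty = M·x/J = 1.129 kip/in.
Resultant f_max = √[f_tx² + (f_v + f_ty)²] = √[2.965² + (0.8762 + 1.129)²] = 3.58 kip/in.
Capacity per unit length: r_n/Ω = (1/2.0) × 0.6 × 90 × (0.707 × 0.5) = 9.544 kip/in.
3.58 ≤ 9.544 → adequate.

f_max ≈ 3.58 kip/in; adequate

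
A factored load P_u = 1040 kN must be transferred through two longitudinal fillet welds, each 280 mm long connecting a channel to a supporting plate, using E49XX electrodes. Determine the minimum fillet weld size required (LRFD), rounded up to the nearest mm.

w = 12 mm

E49XX → F_EXX = 490 MPa.
Total weld length L = 560 mm.
Required throat t_e = P_u / (φ × 0.6 F_EXX × L) = 1040 / (0.75 × 0.6 × 490 × 560 × 10⁻³) = 8.422 mm.
Required leg w = t_e / 0.707 = 11.91 mm → use 12 mm.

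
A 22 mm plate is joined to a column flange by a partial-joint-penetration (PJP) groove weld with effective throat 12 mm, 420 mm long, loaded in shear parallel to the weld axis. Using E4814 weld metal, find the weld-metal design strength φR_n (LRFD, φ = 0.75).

φR_n ≈ 1090 kN

E48XX → F_EXX = 480 MPa.
Effective throat (given) t_e = 12 mm.
A_we = 12 × 420 = 5040 mm².
F_nw = 0.6 F_EXX = 288 MPa.
φR_n = 0.75 × 288 × 5040 × 10⁻³ = 1089 kN.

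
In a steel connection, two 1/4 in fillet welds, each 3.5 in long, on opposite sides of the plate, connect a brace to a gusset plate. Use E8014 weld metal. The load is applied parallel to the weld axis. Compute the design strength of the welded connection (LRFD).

E80XX → F_EXX = 80 ksi.
Effective throat t_e = 0.707 × 0.25 = 0.1767 in.
Total length L = 7 in; A_we = 0.1767 × 7 = 1.237 in².
F_nw = 0.6 F_EXX = 0.6 × 80 = 48 ksi.
φR_n = 0.75 × 48 × 1.237 = 44.54 kips.

φR_n ≈ 44.5 kips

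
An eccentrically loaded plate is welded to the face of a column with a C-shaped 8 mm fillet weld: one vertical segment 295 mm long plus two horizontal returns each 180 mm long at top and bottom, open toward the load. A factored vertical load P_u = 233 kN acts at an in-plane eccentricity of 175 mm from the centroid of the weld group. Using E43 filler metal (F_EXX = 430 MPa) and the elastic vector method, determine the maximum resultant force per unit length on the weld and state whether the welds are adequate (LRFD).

f_max ≈ 930 N/mm; adequate

Total weld length L_w = 655 mm. Treat welds as unit-width lines.
Centroid: x̄ = 2×180×90 / 655 = 49.47 mm from the vertical weld.
Polar moment about centroid: J = I_x + I_y = [295³/12 + 2×180×147.5²] + [295×49.47² + 2(180³/12 + 180×40.53²)] = 12260000 mm³.
Direct shear f_v = P/L_w = 233×10³ / 655 = 355.7 N/mm (vertical).
Torsion M = P·e = 233×10³ × 175 = 40775000 N·mm.
Critical point at (x, y) = (130.5, 147.5) from centroid. f_tx = M·y/J = 490.7 N/mm; f_ty = M·x/J = 434.2 N/mm.
Resultant f_max = √[f_tx² + (f_v + f_ty)²] = √[490.7² + (355.7 + 434.2)²] = 930 N/mm.
Capacity per unit length: φr_n = 0.75 × 0.6 × 430 × (0.707 × 8) = 1094 N/mm.
930 ≤ 1094 → adequate.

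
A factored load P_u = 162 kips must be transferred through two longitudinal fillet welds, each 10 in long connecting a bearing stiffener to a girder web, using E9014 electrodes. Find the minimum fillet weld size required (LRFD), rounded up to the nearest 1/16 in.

E90XX → F_EXX = 90 ksi.
Total weld length L = 20 in.
Required throat t_e = P_u / (φ × 0.6 F_EXX × L) = 162 / (0.75 × 0.6 × 90 × 20) = 0.2 in.
Required leg w = t_e / 0.707 = 0.2829 in → use 5/16 in.

w = 5/16 in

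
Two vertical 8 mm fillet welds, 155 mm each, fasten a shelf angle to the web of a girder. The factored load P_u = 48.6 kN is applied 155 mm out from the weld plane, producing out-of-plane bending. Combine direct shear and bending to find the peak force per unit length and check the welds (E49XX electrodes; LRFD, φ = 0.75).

E49XX → F_EXX = 490 MPa.
L_w = 2 × 155 = 310 mm; section modulus (unit throat) S = 2 × L²/6 = 8008 mm².
Direct shear f_v = P/L_w = 48.6×10³/310 = 156.8 N/mm.
Moment M = P × e = 48.6×10³ × 155 = 7533000 N·mm; bending f_b = M/S = 940.6 N/mm.
f_max = √(f_v² + f_b²) = √(156.8² + 940.6²) = 953.6 N/mm.
φr_n = 0.75 × 0.6 × 490 × (0.707 × 8) = 1247 N/mm → adequate.

f_max ≈ 954 N/mm; adequate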